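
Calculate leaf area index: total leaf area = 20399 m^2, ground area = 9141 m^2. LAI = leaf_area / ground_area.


LAI = 20399 / 9141 = 2.2316 ≈ 2.23

2.23


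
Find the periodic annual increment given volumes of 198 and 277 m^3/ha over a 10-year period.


PAI = (V2 - V1) / period = (277 - 198) / 10 = 79 / 10 = 7.90 m^3/ha/yr

7.90 m^3/ha/yr


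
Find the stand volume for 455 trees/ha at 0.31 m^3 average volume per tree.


V_stand = 455 * 0.31 = 141.05 ≈ 141.1 m^3/ha

141.1 m^3/ha


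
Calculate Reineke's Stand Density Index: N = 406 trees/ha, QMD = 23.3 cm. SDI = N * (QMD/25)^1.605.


QMD/25 = 23.3/25 = 0.932
(0.932)^1.605 = exp(1.605 * ln(0.932)) = exp(1.605 * (-0.0704225)) = exp(-0.113028) = 0.893126
SDI = 406 * 0.893126 = 362.609 ≈ 363

363


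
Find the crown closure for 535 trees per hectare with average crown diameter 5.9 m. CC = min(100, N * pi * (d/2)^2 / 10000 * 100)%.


(d/2)^2 = (5.9/2)^2 = 2.95^2 = 8.7025
Crown area = 3.141593 * 8.7025 = 27.3397 m^2
N * area / 10000 * 100 = 535 * 27.3397 / 10000 * 100 = 146.267
CC = min(100, 146.267) = 100%

100%


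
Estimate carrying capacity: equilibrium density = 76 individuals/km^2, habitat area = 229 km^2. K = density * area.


K = 76 * 229 = 17404 individuals

17404 individuals


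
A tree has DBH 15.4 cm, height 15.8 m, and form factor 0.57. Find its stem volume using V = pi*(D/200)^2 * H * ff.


(D/200)^2 = (15.4/200)^2 = 0.077^2 = 0.005929
BA = 3.141593 * 0.005929 = 0.0186265 m^2
V = 0.0186265 * 15.8 * 0.57 = 0.167750 ≈ 0.168 m^3

0.168 m^3


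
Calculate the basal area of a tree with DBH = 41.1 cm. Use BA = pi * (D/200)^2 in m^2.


D/200 = 41.1/200 = 0.2055 m
(D/200)^2 = 0.2055^2 = 0.04223025
BA = 3.141593 * 0.04223025 = 0.132670 ≈ 0.1327 m^2

0.1327 m^2


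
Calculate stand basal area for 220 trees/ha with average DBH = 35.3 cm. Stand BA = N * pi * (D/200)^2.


(D/200)^2 = (35.3/200)^2 = 0.1765^2 = 0.03115225
Individual BA = 3.141593 * 0.03115225 = 0.0978677 m^2
Stand BA = 220 * 0.0978677 = 21.5309 ≈ 21.53 m^2/ha

21.53 m^2/ha


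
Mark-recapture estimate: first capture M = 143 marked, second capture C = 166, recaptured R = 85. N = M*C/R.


N = M * C / R = 143 * 166 / 85 = 23738 / 85 = 279.27 ≈ 279

279 individuals


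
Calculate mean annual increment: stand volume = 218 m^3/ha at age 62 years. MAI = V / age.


MAI = 218 / 62 = 3.5161 ≈ 3.52 m^3/ha/yr

3.52 m^3/ha/yr


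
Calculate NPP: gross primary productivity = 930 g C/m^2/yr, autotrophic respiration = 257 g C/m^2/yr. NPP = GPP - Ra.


NPP = GPP - Ra = 930 - 257 = 673 g C/m^2/yr

673 g C/m^2/yr


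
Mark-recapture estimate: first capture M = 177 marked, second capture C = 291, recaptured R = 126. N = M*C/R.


N = M * C / R = 177 * 291 / 126 = 51507 / 126 = 408.79 ≈ 409

409 individuals


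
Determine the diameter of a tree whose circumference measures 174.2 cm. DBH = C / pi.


DBH = C / pi = 174.2 / 3.141593 = 55.4496 ≈ 55.45 cm

55.45 cm


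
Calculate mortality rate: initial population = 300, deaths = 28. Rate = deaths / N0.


Mortality rate = 28 / 300 = 0.093333 ≈ 0.0933

0.0933


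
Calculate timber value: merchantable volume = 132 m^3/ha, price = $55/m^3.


Value = 132 * 55 = $7260/ha

$7260/ha


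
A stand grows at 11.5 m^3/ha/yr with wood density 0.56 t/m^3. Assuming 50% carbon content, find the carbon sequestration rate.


C = 11.5 * 0.56 * 0.5 = 3.22 t C/ha/yr

3.22 t C/ha/yr


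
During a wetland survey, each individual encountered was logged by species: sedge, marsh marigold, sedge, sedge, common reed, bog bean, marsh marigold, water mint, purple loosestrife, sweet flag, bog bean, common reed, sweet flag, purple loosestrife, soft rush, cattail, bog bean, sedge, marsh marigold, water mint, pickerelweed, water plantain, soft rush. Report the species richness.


Total individuals logged = 23
Distinct species (count of individuals): sedge (4), marsh marigold (3), common reed (2), bog bean (3), water mint (2), purple loosestrife (2), sweet flag (2), soft rush (2), cattail (1), pickerelweed (1), water plantain (1)
Species richness = number of distinct species = 11

11


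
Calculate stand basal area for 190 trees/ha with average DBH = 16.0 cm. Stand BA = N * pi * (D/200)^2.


(D/200)^2 = (16.0/200)^2 = 0.08^2 = 0.0064
Individual BA = 3.141593 * 0.0064 = 0.0201062 m^2
Stand BA = 190 * 0.0201062 = 3.82018 ≈ 3.82 m^2/ha

3.82 m^2/ha


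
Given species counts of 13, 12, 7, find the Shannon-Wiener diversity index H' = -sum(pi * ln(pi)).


Total N = 13 + 12 + 7 = 32
Per-species terms:
  p = 13/32 = 0.406250; ln(p) = -0.900787; p*ln(p) = 0.406250 * (-0.900787) = -0.365945
  p = 12/32 = 0.375000; ln(p) = -0.980829; p*ln(p) = 0.375000 * (-0.980829) = -0.367811
  p = 7/32 = 0.218750; ln(p) = -1.519826; p*ln(p) = 0.218750 * (-1.519826) = -0.332462
sum(p*ln(p)) = (-0.365945) + (-0.367811) + (-0.332462) = -1.066218
H' = -(-1.066218) = 1.066218 ≈ 1.0662

1.0662


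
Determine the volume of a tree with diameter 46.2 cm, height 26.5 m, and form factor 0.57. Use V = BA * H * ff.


(D/200)^2 = (46.2/200)^2 = 0.231^2 = 0.053361
BA = 3.141593 * 0.053361 = 0.167639 m^2
V = 0.167639 * 26.5 * 0.57 = 2.53219 ≈ 2.532 m^3

2.532 m^3


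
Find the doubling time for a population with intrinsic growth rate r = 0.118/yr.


td = ln(2) / 0.118 = 0.693147 / 0.118 = 5.87413 ≈ 5.9 years

5.9 years


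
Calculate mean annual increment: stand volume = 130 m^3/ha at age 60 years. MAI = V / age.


MAI = 130 / 60 = 2.1667 ≈ 2.17 m^3/ha/yr

2.17 m^3/ha/yr


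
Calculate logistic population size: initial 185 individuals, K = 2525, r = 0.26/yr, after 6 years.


(K - N0)/N0 = (2525 - 185)/185 = 2340/185 = 12.6486
r*t = 0.26 * 6 = 1.56; exp(-1.56) = 0.210136
12.6486 * 0.210136 = 2.65793
1 + 2.65793 = 3.65793
N = 2525 / 3.65793 = 690.281 ≈ 690

690


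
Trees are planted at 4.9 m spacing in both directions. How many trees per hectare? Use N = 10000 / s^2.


N = 10000 / 4.9^2 = 10000 / 24.01 = 416.493 ≈ 416 trees/ha

416 trees/ha


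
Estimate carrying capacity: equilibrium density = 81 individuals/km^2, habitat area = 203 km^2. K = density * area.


K = 81 * 203 = 16443 individuals

16443 individuals


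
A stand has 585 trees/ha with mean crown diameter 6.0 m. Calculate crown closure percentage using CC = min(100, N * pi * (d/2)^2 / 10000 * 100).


(d/2)^2 = (6.0/2)^2 = 3^2 = 9
Crown area = 3.141593 * 9 = 28.2743 m^2
N * area / 10000 * 100 = 585 * 28.2743 / 10000 * 100 = 165.405
CC = min(100, 165.405) = 100%

100%


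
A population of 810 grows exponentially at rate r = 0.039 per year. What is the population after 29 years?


r*t = 0.039 * 29 = 1.131
exp(1.131) = 3.09875
N = 810 * 3.09875 = 2509.99 ≈ 2510

2510


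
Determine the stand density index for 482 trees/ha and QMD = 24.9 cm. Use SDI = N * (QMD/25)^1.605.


QMD/25 = 24.9/25 = 0.996
(0.996)^1.605 = exp(1.605 * ln(0.996)) = exp(1.605 * (-0.00400802)) = exp(-0.00643287) = 0.993588
SDI = 482 * 0.993588 = 478.909 ≈ 479

479


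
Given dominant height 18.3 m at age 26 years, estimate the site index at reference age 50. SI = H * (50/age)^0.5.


50/26 = 1.92308
(1.92308)^0.5 = 1.38675
SI = 18.3 * 1.38675 = 25.3775 ≈ 25.4 m

25.4 m


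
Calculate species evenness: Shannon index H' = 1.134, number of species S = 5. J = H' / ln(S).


ln(5) = 1.60944
J = H' / ln(S) = 1.134 / 1.60944 = 0.704593 ≈ 0.7046

0.7046


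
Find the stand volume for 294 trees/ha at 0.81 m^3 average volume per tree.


V_stand = 294 * 0.81 = 238.14 ≈ 238.1 m^3/ha

238.1 m^3/ha


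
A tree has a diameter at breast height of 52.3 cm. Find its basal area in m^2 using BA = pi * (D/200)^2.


D/200 = 52.3/200 = 0.2615 m
(D/200)^2 = 0.2615^2 = 0.06838225
BA = 3.141593 * 0.06838225 = 0.214829 ≈ 0.2148 m^2

0.2148 m^2


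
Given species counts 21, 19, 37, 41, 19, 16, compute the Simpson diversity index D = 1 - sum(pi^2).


Total N = 21 + 19 + 37 + 41 + 19 + 16 = 153
Per-species terms:
  p = 21/153 = 0.137255; p^2 = 0.137255^2 = 0.018839
  p = 19/153 = 0.124183; p^2 = 0.124183^2 = 0.015421
  p = 37/153 = 0.241830; p^2 = 0.241830^2 = 0.058482
  p = 41/153 = 0.267974; p^2 = 0.267974^2 = 0.071810
  p = 19/153 = 0.124183; p^2 = 0.124183^2 = 0.015421
  p = 16/153 = 0.104575; p^2 = 0.104575^2 = 0.010936
sum(p^2) = 0.018839 + 0.015421 + 0.058482 + 0.071810 + 0.015421 + 0.010936 = 0.190909
D = 1 - 0.190909 = 0.809091 ≈ 0.8091

0.8091


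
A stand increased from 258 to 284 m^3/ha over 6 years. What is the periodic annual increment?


PAI = (V2 - V1) / period = (284 - 258) / 6 = 26 / 6 = 4.3333 ≈ 4.33 m^3/ha/yr

4.33 m^3/ha/yr


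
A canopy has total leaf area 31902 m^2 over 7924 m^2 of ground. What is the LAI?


LAI = 31902 / 7924 = 4.0260 ≈ 4.03

4.03


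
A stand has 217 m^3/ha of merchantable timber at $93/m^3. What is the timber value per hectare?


Value = 217 * 93 = $20181/ha

$20181/ha


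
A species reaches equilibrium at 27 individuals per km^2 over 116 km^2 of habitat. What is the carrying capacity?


K = 27 * 116 = 3132 individuals

3132 individuals


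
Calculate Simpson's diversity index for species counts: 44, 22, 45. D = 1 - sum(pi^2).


Total N = 44 + 22 + 45 = 111
Per-species terms:
  p = 44/111 = 0.396396; p^2 = 0.396396^2 = 0.157130
  p = 22/111 = 0.198198; p^2 = 0.198198^2 = 0.039282
  p = 45/111 = 0.405405; p^2 = 0.405405^2 = 0.164353
sum(p^2) = 0.157130 + 0.039282 + 0.164353 = 0.360765
D = 1 - 0.360765 = 0.639235 ≈ 0.6392

0.6392


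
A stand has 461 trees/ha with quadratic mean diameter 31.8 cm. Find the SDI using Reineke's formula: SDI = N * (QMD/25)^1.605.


QMD/25 = 31.8/25 = 1.272
(1.272)^1.605 = exp(1.605 * ln(1.272)) = exp(1.605 * 0.240590) = exp(0.386147) = 1.47130
SDI = 461 * 1.47130 = 678.269 ≈ 678

678


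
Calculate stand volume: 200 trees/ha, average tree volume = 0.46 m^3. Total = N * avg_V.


V_stand = 200 * 0.46 = 92.0 m^3/ha

92.0 m^3/ha


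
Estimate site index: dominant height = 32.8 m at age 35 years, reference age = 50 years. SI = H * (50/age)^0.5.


50/35 = 1.42857
(1.42857)^0.5 = 1.19523
SI = 32.8 * 1.19523 = 39.2035 ≈ 39.2 m

39.2 m


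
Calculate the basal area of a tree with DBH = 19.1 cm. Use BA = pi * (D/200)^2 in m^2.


D/200 = 19.1/200 = 0.0955 m
(D/200)^2 = 0.0955^2 = 0.00912025
BA = 3.141593 * 0.00912025 = 0.0286521 ≈ 0.0287 m^2

0.0287 m^2


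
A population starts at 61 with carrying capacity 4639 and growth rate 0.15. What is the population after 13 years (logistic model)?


(K - N0)/N0 = (4639 - 61)/61 = 4578/61 = 75.0492
r*t = 0.15 * 13 = 1.95; exp(-1.95) = 0.142274
75.0492 * 0.142274 = 10.6775
1 + 10.6775 = 11.6775
N = 4639 / 11.6775 = 397.260 ≈ 397

397


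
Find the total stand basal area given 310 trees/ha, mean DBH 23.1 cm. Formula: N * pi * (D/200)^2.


(D/200)^2 = (23.1/200)^2 = 0.1155^2 = 0.01334025
Individual BA = 3.141593 * 0.01334025 = 0.0419096 m^2
Stand BA = 310 * 0.0419096 = 12.9920 ≈ 12.99 m^2/ha

12.99 m^2/ha


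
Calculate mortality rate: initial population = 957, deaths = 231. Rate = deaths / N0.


Mortality rate = 231 / 957 = 0.241379 ≈ 0.2414

0.2414


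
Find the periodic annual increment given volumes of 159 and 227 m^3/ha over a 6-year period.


PAI = (V2 - V1) / period = (227 - 159) / 6 = 68 / 6 = 11.3333 ≈ 11.33 m^3/ha/yr

11.33 m^3/ha/yr


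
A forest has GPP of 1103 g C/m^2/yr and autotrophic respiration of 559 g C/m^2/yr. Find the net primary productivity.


NPP = GPP - Ra = 1103 - 559 = 544 g C/m^2/yr

544 g C/m^2/yr


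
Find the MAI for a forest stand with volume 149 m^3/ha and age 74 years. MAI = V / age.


MAI = 149 / 74 = 2.0135 ≈ 2.01 m^3/ha/yr

2.01 m^3/ha/yr


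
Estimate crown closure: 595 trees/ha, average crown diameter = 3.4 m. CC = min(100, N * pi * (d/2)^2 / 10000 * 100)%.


(d/2)^2 = (3.4/2)^2 = 1.7^2 = 2.89
Crown area = 3.141593 * 2.89 = 9.07920 m^2
N * area / 10000 * 100 = 595 * 9.07920 / 10000 * 100 = 54.0212
CC = min(100, 54.0212) = 54.0212 ≈ 54.0%

54.0%


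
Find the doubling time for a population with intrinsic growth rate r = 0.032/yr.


td = ln(2) / 0.032 = 0.693147 / 0.032 = 21.6608 ≈ 21.7 years

21.7 years


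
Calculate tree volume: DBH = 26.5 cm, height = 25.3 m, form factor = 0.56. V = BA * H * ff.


(D/200)^2 = (26.5/200)^2 = 0.1325^2 = 0.01755625
BA = 3.141593 * 0.01755625 = 0.0551546 m^2
V = 0.0551546 * 25.3 * 0.56 = 0.781430 ≈ 0.781 m^3

0.781 m^3


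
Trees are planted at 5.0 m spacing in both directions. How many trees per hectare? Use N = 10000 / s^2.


N = 10000 / 5.0^2 = 10000 / 25 = 400.000 ≈ 400 trees/ha

400 trees/ha


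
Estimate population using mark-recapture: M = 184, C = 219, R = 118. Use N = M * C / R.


N = M * C / R = 184 * 219 / 118 = 40296 / 118 = 341.49 ≈ 341

341 individuals


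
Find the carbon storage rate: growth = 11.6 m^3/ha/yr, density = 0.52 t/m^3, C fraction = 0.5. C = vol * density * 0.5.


C = 11.6 * 0.52 * 0.5 = 3.016 ≈ 3.02 t C/ha/yr

3.02 t C/ha/yr


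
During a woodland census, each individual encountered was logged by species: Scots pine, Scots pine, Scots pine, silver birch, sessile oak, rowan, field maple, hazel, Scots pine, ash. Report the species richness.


Total individuals logged = 10
Distinct species (count of individuals): Scots pine (4), silver birch (1), sessile oak (1), rowan (1), field maple (1), hazel (1), ash (1)
Species richness = number of distinct species = 7

7


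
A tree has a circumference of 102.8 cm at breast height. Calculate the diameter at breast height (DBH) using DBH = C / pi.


DBH = C / pi = 102.8 / 3.141593 = 32.7223 ≈ 32.72 cm

32.72 cm


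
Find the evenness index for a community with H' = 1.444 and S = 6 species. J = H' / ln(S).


ln(6) = 1.79176
J = H' / ln(S) = 1.444 / 1.79176 = 0.805912 ≈ 0.8059

0.8059


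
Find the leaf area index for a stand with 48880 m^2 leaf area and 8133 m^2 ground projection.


LAI = 48880 / 8133 = 6.0101 ≈ 6.01

6.01


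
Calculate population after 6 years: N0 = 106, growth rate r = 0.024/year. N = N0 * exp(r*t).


r*t = 0.024 * 6 = 0.144
exp(0.144) = 1.15488
N = 106 * 1.15488 = 122.417 ≈ 122

122


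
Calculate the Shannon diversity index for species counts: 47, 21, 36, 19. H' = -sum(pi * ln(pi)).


Total N = 47 + 21 + 36 + 19 = 123
Per-species terms:
  p = 47/123 = 0.382114; ln(p) = -0.962036; p*ln(p) = 0.382114 * (-0.962036) = -0.367607
  p = 21/123 = 0.170732; ln(p) = -1.767660; p*ln(p) = 0.170732 * (-1.767660) = -0.301796
  p = 36/123 = 0.292683; ln(p) = -1.228665; p*ln(p) = 0.292683 * (-1.228665) = -0.359609
  p = 19/123 = 0.154472; ln(p) = -1.867742; p*ln(p) = 0.154472 * (-1.867742) = -0.288514
sum(p*ln(p)) = (-0.367607) + (-0.301796) + (-0.359609) + (-0.288514) = -1.317526
H' = -(-1.317526) = 1.317526 ≈ 1.3175

1.3175


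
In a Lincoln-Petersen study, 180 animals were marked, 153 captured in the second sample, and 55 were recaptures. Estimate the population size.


N = M * C / R = 180 * 153 / 55 = 27540 / 55 = 500.73 ≈ 501

501 individuals


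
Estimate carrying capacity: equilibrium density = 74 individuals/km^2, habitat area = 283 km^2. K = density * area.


K = 74 * 283 = 20942 individuals

20942 individuals


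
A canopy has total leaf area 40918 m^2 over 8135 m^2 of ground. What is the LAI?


LAI = 40918 / 8135 = 5.0299 ≈ 5.03

5.03


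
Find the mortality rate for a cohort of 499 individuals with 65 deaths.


Mortality rate = 65 / 499 = 0.130261 ≈ 0.1303

0.1303


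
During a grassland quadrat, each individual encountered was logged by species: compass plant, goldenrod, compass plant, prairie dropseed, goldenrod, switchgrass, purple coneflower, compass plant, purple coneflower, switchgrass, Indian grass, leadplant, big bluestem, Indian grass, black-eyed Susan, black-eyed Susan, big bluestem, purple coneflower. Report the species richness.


Total individuals logged = 18
Distinct species (count of individuals): compass plant (3), goldenrod (2), prairie dropseed (1), switchgrass (2), purple coneflower (3), Indian grass (2), leadplant (1), big bluestem (2), black-eyed Susan (2)
Species richness = number of distinct species = 9

9


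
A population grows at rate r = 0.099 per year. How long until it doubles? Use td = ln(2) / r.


td = ln(2) / 0.099 = 0.693147 / 0.099 = 7.00148 ≈ 7.0 years

7.0 years


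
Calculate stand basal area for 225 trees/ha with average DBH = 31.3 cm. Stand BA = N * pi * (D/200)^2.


(D/200)^2 = (31.3/200)^2 = 0.1565^2 = 0.02449225
Individual BA = 3.141593 * 0.02449225 = 0.0769447 m^2
Stand BA = 225 * 0.0769447 = 17.3126 ≈ 17.31 m^2/ha

17.31 m^2/ha


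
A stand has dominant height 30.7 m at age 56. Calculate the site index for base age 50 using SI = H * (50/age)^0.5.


50/56 = 0.892857
(0.892857)^0.5 = 0.944911
SI = 30.7 * 0.944911 = 29.0088 ≈ 29.0 m

29.0 m


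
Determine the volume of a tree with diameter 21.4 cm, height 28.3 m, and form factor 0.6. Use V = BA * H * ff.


(D/200)^2 = (21.4/200)^2 = 0.107^2 = 0.011449
BA = 3.141593 * 0.011449 = 0.0359681 m^2
V = 0.0359681 * 28.3 * 0.6 = 0.610738 ≈ 0.611 m^3

0.611 m^3


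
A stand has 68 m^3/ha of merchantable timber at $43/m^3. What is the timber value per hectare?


Value = 68 * 43 = $2924/ha

$2924/ha


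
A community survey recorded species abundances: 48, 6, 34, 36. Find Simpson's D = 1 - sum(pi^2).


Total N = 48 + 6 + 34 + 36 = 124
Per-species terms:
  p = 48/124 = 0.387097; p^2 = 0.387097^2 = 0.149844
  p = 6/124 = 0.048387; p^2 = 0.048387^2 = 0.002341
  p = 34/124 = 0.274194; p^2 = 0.274194^2 = 0.075182
  p = 36/124 = 0.290323; p^2 = 0.290323^2 = 0.084287
sum(p^2) = 0.149844 + 0.002341 + 0.075182 + 0.084287 = 0.311654
D = 1 - 0.311654 = 0.688346 ≈ 0.6883

0.6883


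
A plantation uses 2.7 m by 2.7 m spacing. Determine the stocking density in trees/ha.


N = 10000 / 2.7^2 = 10000 / 7.29 = 1371.74 ≈ 1372 trees/ha

1372 trees/ha


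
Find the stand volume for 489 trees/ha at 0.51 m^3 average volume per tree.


V_stand = 489 * 0.51 = 249.39 ≈ 249.4 m^3/ha

249.4 m^3/ha


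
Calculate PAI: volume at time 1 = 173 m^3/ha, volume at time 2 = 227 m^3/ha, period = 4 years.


PAI = (V2 - V1) / period = (227 - 173) / 4 = 54 / 4 = 13.50 m^3/ha/yr

13.50 m^3/ha/yr


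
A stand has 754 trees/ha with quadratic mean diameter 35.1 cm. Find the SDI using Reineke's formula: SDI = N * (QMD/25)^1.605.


QMD/25 = 35.1/25 = 1.404
(1.404)^1.605 = exp(1.605 * ln(1.404)) = exp(1.605 * 0.339325) = exp(0.544617) = 1.72395
SDI = 754 * 1.72395 = 1299.86 ≈ 1300

1300


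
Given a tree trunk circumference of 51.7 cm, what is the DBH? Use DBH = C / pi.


DBH = C / pi = 51.7 / 3.141593 = 16.4566 ≈ 16.46 cm

16.46 cm


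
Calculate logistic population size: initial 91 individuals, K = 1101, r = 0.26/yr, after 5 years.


(K - N0)/N0 = (1101 - 91)/91 = 1010/91 = 11.0989
r*t = 0.26 * 5 = 1.3; exp(-1.3) = 0.272532
11.0989 * 0.272532 = 3.02481
1 + 3.02481 = 4.02481
N = 1101 / 4.02481 = 273.553 ≈ 274

274


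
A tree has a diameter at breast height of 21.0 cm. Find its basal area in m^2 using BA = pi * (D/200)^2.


D/200 = 21.0/200 = 0.105 m
(D/200)^2 = 0.105^2 = 0.011025
BA = 3.141593 * 0.011025 = 0.0346361 ≈ 0.0346 m^2

0.0346 m^2


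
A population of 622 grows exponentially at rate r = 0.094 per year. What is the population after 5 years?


r*t = 0.094 * 5 = 0.47
exp(0.47) = 1.59999
N = 622 * 1.59999 = 995.194 ≈ 995

995


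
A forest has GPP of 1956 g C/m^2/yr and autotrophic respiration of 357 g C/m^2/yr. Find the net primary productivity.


NPP = GPP - Ra = 1956 - 357 = 1599 g C/m^2/yr

1599 g C/m^2/yr


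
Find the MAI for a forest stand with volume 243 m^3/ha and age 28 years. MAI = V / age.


MAI = 243 / 28 = 8.6786 ≈ 8.68 m^3/ha/yr

8.68 m^3/ha/yr


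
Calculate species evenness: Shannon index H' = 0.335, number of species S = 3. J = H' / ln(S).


ln(3) = 1.09861
J = H' / ln(S) = 0.335 / 1.09861 = 0.304931 ≈ 0.3049

0.3049


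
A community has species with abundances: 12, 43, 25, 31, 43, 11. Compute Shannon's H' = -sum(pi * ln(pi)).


Total N = 12 + 43 + 25 + 31 + 43 + 11 = 165
Per-species terms:
  p = 12/165 = 0.072727; ln(p) = -2.621043; p*ln(p) = 0.072727 * (-2.621043) = -0.190621
  p = 43/165 = 0.260606; ln(p) = -1.344746; p*ln(p) = 0.260606 * (-1.344746) = -0.350449
  p = 25/165 = 0.151515; ln(p) = -1.887071; p*ln(p) = 0.151515 * (-1.887071) = -0.285920
  p = 31/165 = 0.187879; ln(p) = -1.671957; p*ln(p) = 0.187879 * (-1.671957) = -0.314126
  p = 43/165 = 0.260606; ln(p) = -1.344746; p*ln(p) = 0.260606 * (-1.344746) = -0.350449
  p = 11/165 = 0.066667; ln(p) = -2.708045; p*ln(p) = 0.066667 * (-2.708045) = -0.180537
sum(p*ln(p)) = (-0.190621) + (-0.350449) + (-0.285920) + (-0.314126) + (-0.350449) + (-0.180537) = -1.672102
H' = -(-1.672102) = 1.672102 ≈ 1.6721

1.6721


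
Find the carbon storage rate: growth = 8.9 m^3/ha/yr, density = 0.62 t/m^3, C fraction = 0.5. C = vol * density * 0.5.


C = 8.9 * 0.62 * 0.5 = 2.759 ≈ 2.76 t C/ha/yr

2.76 t C/ha/yr


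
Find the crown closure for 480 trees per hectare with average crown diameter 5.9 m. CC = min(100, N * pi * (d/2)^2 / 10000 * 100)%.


(d/2)^2 = (5.9/2)^2 = 2.95^2 = 8.7025
Crown area = 3.141593 * 8.7025 = 27.3397 m^2
N * area / 10000 * 100 = 480 * 27.3397 / 10000 * 100 = 131.231
CC = min(100, 131.231) = 100%

100%


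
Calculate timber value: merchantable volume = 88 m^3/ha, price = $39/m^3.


Value = 88 * 39 = $3432/ha

$3432/ha


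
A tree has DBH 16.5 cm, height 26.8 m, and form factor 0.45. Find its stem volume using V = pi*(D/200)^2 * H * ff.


(D/200)^2 = (16.5/200)^2 = 0.0825^2 = 0.00680625
BA = 3.141593 * 0.00680625 = 0.0213825 m^2
V = 0.0213825 * 26.8 * 0.45 = 0.257873 ≈ 0.258 m^3

0.258 m^3


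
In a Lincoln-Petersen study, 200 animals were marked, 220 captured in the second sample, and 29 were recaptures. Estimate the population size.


N = M * C / R = 200 * 220 / 29 = 44000 / 29 = 1517.24 ≈ 1517

1517 individuals


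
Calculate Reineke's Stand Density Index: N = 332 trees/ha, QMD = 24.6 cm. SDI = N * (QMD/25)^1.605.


QMD/25 = 24.6/25 = 0.984
(0.984)^1.605 = exp(1.605 * ln(0.984)) = exp(1.605 * (-0.0161294)) = exp(-0.0258877) = 0.974445
SDI = 332 * 0.974445 = 323.516 ≈ 324

324


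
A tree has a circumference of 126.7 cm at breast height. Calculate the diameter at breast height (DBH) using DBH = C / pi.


DBH = C / pi = 126.7 / 3.141593 = 40.3299 ≈ 40.33 cm

40.33 cm


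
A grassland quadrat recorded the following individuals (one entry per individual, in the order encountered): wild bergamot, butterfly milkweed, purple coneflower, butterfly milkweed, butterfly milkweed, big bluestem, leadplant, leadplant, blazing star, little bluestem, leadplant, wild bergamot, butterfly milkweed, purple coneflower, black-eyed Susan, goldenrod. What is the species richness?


Total individuals logged = 16
Distinct species (count of individuals): wild bergamot (2), butterfly milkweed (4), purple coneflower (2), big bluestem (1), leadplant (3), blazing star (1), little bluestem (1), black-eyed Susan (1), goldenrod (1)
Species richness = number of distinct species = 9

9


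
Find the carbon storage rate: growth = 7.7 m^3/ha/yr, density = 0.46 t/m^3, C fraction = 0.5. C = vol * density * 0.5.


C = 7.7 * 0.46 * 0.5 = 1.771 ≈ 1.77 t C/ha/yr

1.77 t C/ha/yr


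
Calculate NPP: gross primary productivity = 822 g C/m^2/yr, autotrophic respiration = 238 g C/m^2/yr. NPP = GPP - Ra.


NPP = GPP - Ra = 822 - 238 = 584 g C/m^2/yr

584 g C/m^2/yr


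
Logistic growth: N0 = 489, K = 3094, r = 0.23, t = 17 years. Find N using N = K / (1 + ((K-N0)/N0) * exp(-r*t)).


(K - N0)/N0 = (3094 - 489)/489 = 2605/489 = 5.32720
r*t = 0.23 * 17 = 3.91; exp(-3.91) = 0.0200405
5.32720 * 0.0200405 = 0.106760
1 + 0.106760 = 1.10676
N = 3094 / 1.10676 = 2795.55 ≈ 2796

2796


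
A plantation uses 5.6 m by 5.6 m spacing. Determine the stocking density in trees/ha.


N = 10000 / 5.6^2 = 10000 / 31.36 = 318.878 ≈ 319 trees/ha

319 trees/ha


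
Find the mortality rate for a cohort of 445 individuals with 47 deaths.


Mortality rate = 47 / 445 = 0.105618 ≈ 0.1056

0.1056


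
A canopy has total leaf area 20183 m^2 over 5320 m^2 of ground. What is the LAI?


LAI = 20183 / 5320 = 3.7938 ≈ 3.79

3.79


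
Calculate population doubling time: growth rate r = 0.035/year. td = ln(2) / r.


td = ln(2) / 0.035 = 0.693147 / 0.035 = 19.8042 ≈ 19.8 years

19.8 years


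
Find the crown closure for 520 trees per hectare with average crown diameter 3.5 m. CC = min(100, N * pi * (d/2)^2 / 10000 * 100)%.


(d/2)^2 = (3.5/2)^2 = 1.75^2 = 3.0625
Crown area = 3.141593 * 3.0625 = 9.62113 m^2
N * area / 10000 * 100 = 520 * 9.62113 / 10000 * 100 = 50.0299
CC = min(100, 50.0299) = 50.0299 ≈ 50.0%

50.0%


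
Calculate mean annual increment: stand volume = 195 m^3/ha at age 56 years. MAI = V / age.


MAI = 195 / 56 = 3.4821 ≈ 3.48 m^3/ha/yr

3.48 m^3/ha/yr


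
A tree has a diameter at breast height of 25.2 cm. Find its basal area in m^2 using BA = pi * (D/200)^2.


D/200 = 25.2/200 = 0.126 m
(D/200)^2 = 0.126^2 = 0.015876
BA = 3.141593 * 0.015876 = 0.0498759 ≈ 0.0499 m^2

0.0499 m^2


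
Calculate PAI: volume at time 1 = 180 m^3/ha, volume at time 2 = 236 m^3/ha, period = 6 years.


PAI = (V2 - V1) / period = (236 - 180) / 6 = 56 / 6 = 9.3333 ≈ 9.33 m^3/ha/yr

9.33 m^3/ha/yr


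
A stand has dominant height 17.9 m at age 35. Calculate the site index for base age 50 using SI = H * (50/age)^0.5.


50/35 = 1.42857
(1.42857)^0.5 = 1.19523
SI = 17.9 * 1.19523 = 21.3946 ≈ 21.4 m

21.4 m


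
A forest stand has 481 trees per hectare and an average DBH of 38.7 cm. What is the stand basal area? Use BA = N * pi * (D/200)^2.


(D/200)^2 = (38.7/200)^2 = 0.1935^2 = 0.03744225
Individual BA = 3.141593 * 0.03744225 = 0.117628 m^2
Stand BA = 481 * 0.117628 = 56.5791 ≈ 56.58 m^2/ha

56.58 m^2/ha


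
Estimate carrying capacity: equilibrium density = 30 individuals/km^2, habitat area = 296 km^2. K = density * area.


K = 30 * 296 = 8880 individuals

8880 individuals


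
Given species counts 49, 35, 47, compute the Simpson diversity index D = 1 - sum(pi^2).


Total N = 49 + 35 + 47 = 131
Per-species terms:
  p = 49/131 = 0.374046; p^2 = 0.374046^2 = 0.139910
  p = 35/131 = 0.267176; p^2 = 0.267176^2 = 0.071383
  p = 47/131 = 0.358779; p^2 = 0.358779^2 = 0.128722
sum(p^2) = 0.139910 + 0.071383 + 0.128722 = 0.340015
D = 1 - 0.340015 = 0.659985 ≈ 0.6600

0.6600


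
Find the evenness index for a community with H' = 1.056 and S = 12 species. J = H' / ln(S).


ln(12) = 2.48491
J = H' / ln(S) = 1.056 / 2.48491 = 0.424965 ≈ 0.4250

0.4250


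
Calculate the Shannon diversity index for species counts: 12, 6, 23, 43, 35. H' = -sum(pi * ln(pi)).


Total N = 12 + 6 + 23 + 43 + 35 = 119
Per-species terms:
  p = 12/119 = 0.100840; ln(p) = -2.294220; p*ln(p) = 0.100840 * (-2.294220) = -0.231349
  p = 6/119 = 0.050420; ln(p) = -2.987367; p*ln(p) = 0.050420 * (-2.987367) = -0.150623
  p = 23/119 = 0.193277; ln(p) = -1.643631; p*ln(p) = 0.193277 * (-1.643631) = -0.317676
  p = 43/119 = 0.361345; ln(p) = -1.017922; p*ln(p) = 0.361345 * (-1.017922) = -0.367821
  p = 35/119 = 0.294118; ln(p) = -1.223774; p*ln(p) = 0.294118 * (-1.223774) = -0.359934
sum(p*ln(p)) = (-0.231349) + (-0.150623) + (-0.317676) + (-0.367821) + (-0.359934) = -1.427403
H' = -(-1.427403) = 1.427403 ≈ 1.4274

1.4274


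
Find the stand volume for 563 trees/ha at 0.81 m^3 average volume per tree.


V_stand = 563 * 0.81 = 456.03 ≈ 456.0 m^3/ha

456.0 m^3/ha


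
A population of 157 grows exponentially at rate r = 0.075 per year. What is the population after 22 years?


r*t = 0.075 * 22 = 1.65
exp(1.65) = 5.20698
N = 157 * 5.20698 = 817.496 ≈ 817

817


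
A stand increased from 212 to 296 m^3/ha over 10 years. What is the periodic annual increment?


PAI = (V2 - V1) / period = (296 - 212) / 10 = 84 / 10 = 8.40 m^3/ha/yr

8.40 m^3/ha/yr


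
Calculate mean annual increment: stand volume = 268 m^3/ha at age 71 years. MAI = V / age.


MAI = 268 / 71 = 3.7746 ≈ 3.77 m^3/ha/yr

3.77 m^3/ha/yr


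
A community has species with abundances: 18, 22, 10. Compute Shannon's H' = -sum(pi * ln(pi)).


Total N = 18 + 22 + 10 = 50
Per-species terms:
  p = 18/50 = 0.360000; ln(p) = -1.021651; p*ln(p) = 0.360000 * (-1.021651) = -0.367794
  p = 22/50 = 0.440000; ln(p) = -0.820981; p*ln(p) = 0.440000 * (-0.820981) = -0.361232
  p = 10/50 = 0.200000; ln(p) = -1.609438; p*ln(p) = 0.200000 * (-1.609438) = -0.321888
sum(p*ln(p)) = (-0.367794) + (-0.361232) + (-0.321888) = -1.050914
H' = -(-1.050914) = 1.050914 ≈ 1.0509

1.0509


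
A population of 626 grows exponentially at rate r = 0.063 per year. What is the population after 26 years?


r*t = 0.063 * 26 = 1.638
exp(1.638) = 5.14487
N = 626 * 5.14487 = 3220.69 ≈ 3221

3221


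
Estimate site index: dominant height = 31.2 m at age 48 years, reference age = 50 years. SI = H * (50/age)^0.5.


50/48 = 1.04167
(1.04167)^0.5 = 1.02062
SI = 31.2 * 1.02062 = 31.8433 ≈ 31.8 m

31.8 m


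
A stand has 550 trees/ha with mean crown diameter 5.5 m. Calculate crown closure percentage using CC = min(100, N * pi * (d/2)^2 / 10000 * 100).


(d/2)^2 = (5.5/2)^2 = 2.75^2 = 7.5625
Crown area = 3.141593 * 7.5625 = 23.7583 m^2
N * area / 10000 * 100 = 550 * 23.7583 / 10000 * 100 = 130.671
CC = min(100, 130.671) = 100%

100%


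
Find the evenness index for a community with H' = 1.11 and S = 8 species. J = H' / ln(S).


ln(8) = 2.07944
J = H' / ln(S) = 1.11 / 2.07944 = 0.533798 ≈ 0.5338

0.5338


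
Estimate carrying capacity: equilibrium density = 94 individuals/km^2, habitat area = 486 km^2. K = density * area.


K = 94 * 486 = 45684 individuals

45684 individuals


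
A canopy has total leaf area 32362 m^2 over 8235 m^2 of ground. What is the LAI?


LAI = 32362 / 8235 = 3.9298 ≈ 3.93

3.93


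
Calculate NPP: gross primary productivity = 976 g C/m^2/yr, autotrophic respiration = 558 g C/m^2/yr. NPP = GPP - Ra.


NPP = GPP - Ra = 976 - 558 = 418 g C/m^2/yr

418 g C/m^2/yr


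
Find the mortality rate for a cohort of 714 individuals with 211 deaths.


Mortality rate = 211 / 714 = 0.295518 ≈ 0.2955

0.2955


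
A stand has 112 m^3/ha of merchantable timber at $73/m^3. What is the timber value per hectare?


Value = 112 * 73 = $8176/ha

$8176/ha


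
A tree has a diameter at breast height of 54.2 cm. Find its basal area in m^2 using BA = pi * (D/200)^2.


D/200 = 54.2/200 = 0.271 m
(D/200)^2 = 0.271^2 = 0.073441
BA = 3.141593 * 0.073441 = 0.230722 ≈ 0.2307 m^2

0.2307 m^2


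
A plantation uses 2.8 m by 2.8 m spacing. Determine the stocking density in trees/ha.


N = 10000 / 2.8^2 = 10000 / 7.84 = 1275.51 ≈ 1276 trees/ha

1276 trees/ha


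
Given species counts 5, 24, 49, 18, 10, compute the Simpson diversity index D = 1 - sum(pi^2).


Total N = 5 + 24 + 49 + 18 + 10 = 106
Per-species terms:
  p = 5/106 = 0.047170; p^2 = 0.047170^2 = 0.002225
  p = 24/106 = 0.226415; p^2 = 0.226415^2 = 0.051264
  p = 49/106 = 0.462264; p^2 = 0.462264^2 = 0.213688
  p = 18/106 = 0.169811; p^2 = 0.169811^2 = 0.028836
  p = 10/106 = 0.094340; p^2 = 0.094340^2 = 0.008900
sum(p^2) = 0.002225 + 0.051264 + 0.213688 + 0.028836 + 0.008900 = 0.304913
D = 1 - 0.304913 = 0.695087 ≈ 0.6951

0.6951


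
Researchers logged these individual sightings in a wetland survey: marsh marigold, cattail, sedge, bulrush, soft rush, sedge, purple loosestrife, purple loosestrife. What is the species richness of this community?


Total individuals logged = 8
Distinct species (count of individuals): marsh marigold (1), cattail (1), sedge (2), bulrush (1), soft rush (1), purple loosestrife (2)
Species richness = number of distinct species = 6

6


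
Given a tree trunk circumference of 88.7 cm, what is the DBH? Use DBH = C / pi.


DBH = C / pi = 88.7 / 3.141593 = 28.2341 ≈ 28.23 cm

28.23 cm


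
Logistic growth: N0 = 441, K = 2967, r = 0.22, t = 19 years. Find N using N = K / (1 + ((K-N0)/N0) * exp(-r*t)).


(K - N0)/N0 = (2967 - 441)/441 = 2526/441 = 5.72789
r*t = 0.22 * 19 = 4.18; exp(-4.18) = 0.0152985
5.72789 * 0.0152985 = 0.0876281
1 + 0.0876281 = 1.08763
N = 2967 / 1.08763 = 2727.95 ≈ 2728

2728


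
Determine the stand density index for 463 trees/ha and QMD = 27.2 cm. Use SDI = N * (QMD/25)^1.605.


QMD/25 = 27.2/25 = 1.088
(1.088)^1.605 = exp(1.605 * ln(1.088)) = exp(1.605 * 0.0843411) = exp(0.135367) = 1.14496
SDI = 463 * 1.14496 = 530.116 ≈ 530

530


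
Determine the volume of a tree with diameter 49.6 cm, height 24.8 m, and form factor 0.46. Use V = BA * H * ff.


(D/200)^2 = (49.6/200)^2 = 0.248^2 = 0.061504
BA = 3.141593 * 0.061504 = 0.193221 m^2
V = 0.193221 * 24.8 * 0.46 = 2.20427 ≈ 2.204 m^3

2.204 m^3


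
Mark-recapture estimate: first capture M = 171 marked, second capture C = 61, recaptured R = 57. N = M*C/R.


N = M * C / R = 171 * 61 / 57 = 10431 / 57 = 183

183 individuals


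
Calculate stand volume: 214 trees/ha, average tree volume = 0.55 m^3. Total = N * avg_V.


V_stand = 214 * 0.55 = 117.7 m^3/ha

117.7 m^3/ha


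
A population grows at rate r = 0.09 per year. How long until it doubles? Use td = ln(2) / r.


td = ln(2) / 0.09 = 0.693147 / 0.09 = 7.70163 ≈ 7.7 years

7.7 years


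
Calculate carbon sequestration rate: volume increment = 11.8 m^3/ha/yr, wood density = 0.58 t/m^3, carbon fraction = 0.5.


C = 11.8 * 0.58 * 0.5 = 3.422 ≈ 3.42 t C/ha/yr

3.42 t C/ha/yr


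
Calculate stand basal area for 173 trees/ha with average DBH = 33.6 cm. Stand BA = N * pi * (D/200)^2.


(D/200)^2 = (33.6/200)^2 = 0.168^2 = 0.028224
Individual BA = 3.141593 * 0.028224 = 0.0886683 m^2
Stand BA = 173 * 0.0886683 = 15.3396 ≈ 15.34 m^2/ha

15.34 m^2/ha


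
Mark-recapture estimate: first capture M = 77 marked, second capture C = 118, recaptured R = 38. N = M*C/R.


N = M * C / R = 77 * 118 / 38 = 9086 / 38 = 239.11 ≈ 239

239 individuals


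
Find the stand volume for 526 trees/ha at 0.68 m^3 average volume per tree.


V_stand = 526 * 0.68 = 357.68 ≈ 357.7 m^3/ha

357.7 m^3/ha


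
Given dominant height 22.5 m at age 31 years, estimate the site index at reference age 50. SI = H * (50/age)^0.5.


50/31 = 1.61290
(1.61290)^0.5 = 1.27000
SI = 22.5 * 1.27000 = 28.5750 ≈ 28.6 m

28.6 m


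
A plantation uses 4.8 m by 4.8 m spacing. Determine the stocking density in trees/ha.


N = 10000 / 4.8^2 = 10000 / 23.04 = 434.028 ≈ 434 trees/ha

434 trees/ha


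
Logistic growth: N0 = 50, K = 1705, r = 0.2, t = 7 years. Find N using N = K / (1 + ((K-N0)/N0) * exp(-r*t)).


(K - N0)/N0 = (1705 - 50)/50 = 1655/50 = 33.1000
r*t = 0.2 * 7 = 1.4; exp(-1.4) = 0.246597
33.1000 * 0.246597 = 8.16236
1 + 8.16236 = 9.16236
N = 1705 / 9.16236 = 186.087 ≈ 186

186


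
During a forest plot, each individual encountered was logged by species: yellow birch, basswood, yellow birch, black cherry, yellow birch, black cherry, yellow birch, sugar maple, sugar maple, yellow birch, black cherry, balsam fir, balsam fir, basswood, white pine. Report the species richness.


Total individuals logged = 15
Distinct species (count of individuals): yellow birch (5), basswood (2), black cherry (3), sugar maple (2), balsam fir (2), white pine (1)
Species richness = number of distinct species = 6

6


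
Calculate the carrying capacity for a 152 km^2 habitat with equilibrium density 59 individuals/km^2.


K = 59 * 152 = 8968 individuals

8968 individuals


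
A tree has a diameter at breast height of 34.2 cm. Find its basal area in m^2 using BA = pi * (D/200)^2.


D/200 = 34.2/200 = 0.171 m
(D/200)^2 = 0.171^2 = 0.029241
BA = 3.141593 * 0.029241 = 0.0918633 ≈ 0.0919 m^2

0.0919 m^2


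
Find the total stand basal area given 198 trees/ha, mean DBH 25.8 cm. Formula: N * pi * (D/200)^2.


(D/200)^2 = (25.8/200)^2 = 0.129^2 = 0.016641
Individual BA = 3.141593 * 0.016641 = 0.0522792 m^2
Stand BA = 198 * 0.0522792 = 10.3513 ≈ 10.35 m^2/ha

10.35 m^2/ha


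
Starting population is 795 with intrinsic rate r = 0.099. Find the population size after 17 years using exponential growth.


r*t = 0.099 * 17 = 1.683
exp(1.683) = 5.38168
N = 795 * 5.38168 = 4278.44 ≈ 4278

4278


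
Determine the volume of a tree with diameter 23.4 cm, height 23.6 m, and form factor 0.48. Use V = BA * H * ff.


(D/200)^2 = (23.4/200)^2 = 0.117^2 = 0.013689
BA = 3.141593 * 0.013689 = 0.0430053 m^2
V = 0.0430053 * 23.6 * 0.48 = 0.487164 ≈ 0.487 m^3

0.487 m^3


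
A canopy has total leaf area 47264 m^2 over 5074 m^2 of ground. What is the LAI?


LAI = 47264 / 5074 = 9.3149 ≈ 9.31

9.31


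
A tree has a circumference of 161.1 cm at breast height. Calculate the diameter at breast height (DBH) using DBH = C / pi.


DBH = C / pi = 161.1 / 3.141593 = 51.2797 ≈ 51.28 cm

51.28 cm


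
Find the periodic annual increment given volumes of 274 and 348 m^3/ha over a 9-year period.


PAI = (V2 - V1) / period = (348 - 274) / 9 = 74 / 9 = 8.2222 ≈ 8.22 m^3/ha/yr

8.22 m^3/ha/yr


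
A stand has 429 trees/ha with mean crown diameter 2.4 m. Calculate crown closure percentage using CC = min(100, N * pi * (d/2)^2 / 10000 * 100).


(d/2)^2 = (2.4/2)^2 = 1.2^2 = 1.44
Crown area = 3.141593 * 1.44 = 4.52389 m^2
N * area / 10000 * 100 = 429 * 4.52389 / 10000 * 100 = 19.4075
CC = min(100, 19.4075) = 19.4075 ≈ 19.4%

19.4%


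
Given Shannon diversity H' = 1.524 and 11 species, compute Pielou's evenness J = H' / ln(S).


ln(11) = 2.39790
J = H' / ln(S) = 1.524 / 2.39790 = 0.635556 ≈ 0.6356

0.6356


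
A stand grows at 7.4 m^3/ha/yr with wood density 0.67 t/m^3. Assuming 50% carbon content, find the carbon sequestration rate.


C = 7.4 * 0.67 * 0.5 = 2.479 ≈ 2.48 t C/ha/yr

2.48 t C/ha/yr


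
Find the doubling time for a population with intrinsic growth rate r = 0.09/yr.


td = ln(2) / 0.09 = 0.693147 / 0.09 = 7.70163 ≈ 7.7 years

7.7 years


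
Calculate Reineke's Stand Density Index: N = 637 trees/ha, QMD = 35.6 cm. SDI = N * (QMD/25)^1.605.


QMD/25 = 35.6/25 = 1.424
(1.424)^1.605 = exp(1.605 * ln(1.424)) = exp(1.605 * 0.353470) = exp(0.567319) = 1.76353
SDI = 637 * 1.76353 = 1123.37 ≈ 1123

1123


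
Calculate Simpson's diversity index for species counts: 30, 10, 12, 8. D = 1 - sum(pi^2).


Total N = 30 + 10 + 12 + 8 = 60
Per-species terms:
  p = 30/60 = 0.500000; p^2 = 0.500000^2 = 0.250000
  p = 10/60 = 0.166667; p^2 = 0.166667^2 = 0.027778
  p = 12/60 = 0.200000; p^2 = 0.200000^2 = 0.040000
  p = 8/60 = 0.133333; p^2 = 0.133333^2 = 0.017778
sum(p^2) = 0.250000 + 0.027778 + 0.040000 + 0.017778 = 0.335556
D = 1 - 0.335556 = 0.664444 ≈ 0.6644

0.6644


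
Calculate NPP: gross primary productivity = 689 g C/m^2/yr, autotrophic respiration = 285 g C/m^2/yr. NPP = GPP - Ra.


NPP = GPP - Ra = 689 - 285 = 404 g C/m^2/yr

404 g C/m^2/yr


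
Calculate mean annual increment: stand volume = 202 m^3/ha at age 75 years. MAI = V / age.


MAI = 202 / 75 = 2.6933 ≈ 2.69 m^3/ha/yr

2.69 m^3/ha/yr


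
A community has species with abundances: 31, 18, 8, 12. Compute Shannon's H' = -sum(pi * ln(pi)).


Total N = 31 + 18 + 8 + 12 = 69
Per-species terms:
  p = 31/69 = 0.449275; ln(p) = -0.800120; p*ln(p) = 0.449275 * (-0.800120) = -0.359474
  p = 18/69 = 0.260870; ln(p) = -1.343733; p*ln(p) = 0.260870 * (-1.343733) = -0.350540
  p = 8/69 = 0.115942; ln(p) = -2.154665; p*ln(p) = 0.115942 * (-2.154665) = -0.249816
  p = 12/69 = 0.173913; ln(p) = -1.749200; p*ln(p) = 0.173913 * (-1.749200) = -0.304209
sum(p*ln(p)) = (-0.359474) + (-0.350540) + (-0.249816) + (-0.304209) = -1.264039
H' = -(-1.264039) = 1.264039 ≈ 1.2640

1.2640
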